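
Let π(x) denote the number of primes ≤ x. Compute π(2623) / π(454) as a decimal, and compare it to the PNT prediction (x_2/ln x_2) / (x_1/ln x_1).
π(2623)/π(454) = 381/87 ≈ 4.3793;  PNT prediction ≈ 4.4902.

π(454) = 87 and π(2623) = 381, so π(2623)/π(454) ≈ 4.3793. The PNT-predicted ratio is (2623/ln(2623)) / (454/ln(454)) ≈ 4.4902. The two agree to within a few percent, as expected.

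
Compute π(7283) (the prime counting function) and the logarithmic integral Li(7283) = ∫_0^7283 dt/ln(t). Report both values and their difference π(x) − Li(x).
π(7283) = 929;  Li(7283) ≈ 946.22;  π(x) − Li(x) ≈ -17.22.

Direct count of primes ≤ 7283 gives π(7283) = 929. Numerical evaluation of the logarithmic integral gives Li(7283) ≈ 946.22. The difference π(x) − Li(x) ≈ -17.22 is typically negative for small/moderate x (Li(x) overestimates), though Littlewood's theorem shows this sign changes infinitely often.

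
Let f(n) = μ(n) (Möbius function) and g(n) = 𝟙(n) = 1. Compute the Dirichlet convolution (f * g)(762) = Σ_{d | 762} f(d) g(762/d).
(μ * 𝟙)(762) = 0

Divisors of 762: [1, 2, 3, 6, 127, 254, 381, 762]. For each d | 762:
  d = 1: μ(1) · 𝟙(762/1) = 1 · 1 = 1
  d = 2: μ(2) · 𝟙(762/2) = -1 · 1 = -1
  d = 3: μ(3) · 𝟙(762/3) = -1 · 1 = -1
  d = 6: μ(6) · 𝟙(762/6) = 1 · 1 = 1
  d = 127: μ(127) · 𝟙(762/127) = -1 · 1 = -1
  d = 254: μ(254) · 𝟙(762/254) = 1 · 1 = 1
  d = 381: μ(381) · 𝟙(762/381) = 1 · 1 = 1
  d = 762: μ(762) · 𝟙(762/762) = -1 · 1 = -1
Summing: (μ * 𝟙)(762) = 1 + -1 + -1 + 1 + -1 + 1 + 1 + -1 = 0.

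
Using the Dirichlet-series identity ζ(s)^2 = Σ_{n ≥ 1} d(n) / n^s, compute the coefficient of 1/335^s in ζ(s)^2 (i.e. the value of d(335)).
d(335) = 4

ζ(s)^2 = (Σ 1/m^s)(Σ 1/k^s). The coefficient of 1/n^s in the product is the number of ordered pairs (m, k) with mk = n, which equals d(n). For n = 335, divisors are [1, 5, 67, 335], so d(335) = 4.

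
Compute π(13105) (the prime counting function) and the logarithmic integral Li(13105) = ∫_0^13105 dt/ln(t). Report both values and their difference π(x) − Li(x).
π(13105) = 1559;  Li(13105) ≈ 1578.19;  π(x) − Li(x) ≈ -19.19.

Direct count of primes ≤ 13105 gives π(13105) = 1559. Numerical evaluation of the logarithmic integral gives Li(13105) ≈ 1578.19. The difference π(x) − Li(x) ≈ -19.19 is typically negative for small/moderate x (Li(x) overestimates), though Littlewood's theorem shows this sign changes infinitely often.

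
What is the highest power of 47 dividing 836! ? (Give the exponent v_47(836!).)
v_47(836!) = 17

Legendre's formula: v_p(n!) = Σ_{k ≥ 1} ⌊n / p^k⌋. For p = 47, n = 836, the terms are:
  ⌊836/47^1⌋ = ⌊836/47⌋ = 17
(the next term ⌊836/47^2⌋ = 0, terminating the sum). Summing: v_47(836!) = 17 = 17.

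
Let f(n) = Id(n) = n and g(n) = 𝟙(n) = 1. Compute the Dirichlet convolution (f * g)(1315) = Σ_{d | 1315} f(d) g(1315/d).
(Id * 𝟙)(1315) = 1584

Divisors of 1315: [1, 5, 263, 1315]. For each d | 1315:
  d = 1: Id(1) · 𝟙(1315/1) = 1 · 1 = 1
  d = 5: Id(5) · 𝟙(1315/5) = 5 · 1 = 5
  d = 263: Id(263) · 𝟙(1315/263) = 263 · 1 = 263
  d = 1315: Id(1315) · 𝟙(1315/1315) = 1315 · 1 = 1315
Summing: (Id * 𝟙)(1315) = 1 + 5 + 263 + 1315 = 1584.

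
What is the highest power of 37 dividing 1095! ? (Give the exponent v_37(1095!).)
v_37(1095!) = 29

Legendre's formula: v_p(n!) = Σ_{k ≥ 1} ⌊n / p^k⌋. For p = 37, n = 1095, the terms are:
  ⌊1095/37^1⌋ = ⌊1095/37⌋ = 29
(the next term ⌊1095/37^2⌋ = 0, terminating the sum). Summing: v_37(1095!) = 29 = 29.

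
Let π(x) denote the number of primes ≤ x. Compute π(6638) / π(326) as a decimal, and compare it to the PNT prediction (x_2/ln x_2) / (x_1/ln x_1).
π(6638)/π(326) = 856/66 ≈ 12.9697;  PNT prediction ≈ 13.3892.

π(326) = 66 and π(6638) = 856, so π(6638)/π(326) ≈ 12.9697. The PNT-predicted ratio is (6638/ln(6638)) / (326/ln(326)) ≈ 13.3892. The two agree to within a few percent, as expected.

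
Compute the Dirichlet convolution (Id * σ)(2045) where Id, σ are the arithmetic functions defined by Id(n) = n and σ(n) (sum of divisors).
(Id * σ)(2045) = 9009

Divisors of 2045: [1, 5, 409, 2045]. For each d | 2045:
  d = 1: Id(1) · σ(2045/1) = 1 · 2460 = 2460
  d = 5: Id(5) · σ(2045/5) = 5 · 410 = 2050
  d = 409: Id(409) · σ(2045/409) = 409 · 6 = 2454
  d = 2045: Id(2045) · σ(2045/2045) = 2045 · 1 = 2045
Summing: (Id * σ)(2045) = 2460 + 2050 + 2454 + 2045 = 9009.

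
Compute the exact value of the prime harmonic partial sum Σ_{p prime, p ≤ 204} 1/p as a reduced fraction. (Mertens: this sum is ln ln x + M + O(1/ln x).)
Σ 1/p = 15202313841027497739047080375538859939135227730139536997746371469607707132833646367/7799922041683461553249199106329813876687996789903550945093032474868511536164700810

π(204) = 46, so the primes ≤ 204 are [2, 3, 5, 7, 11, 13, 17, 19, 23, 29, 31, 37, 41, 43, 47, 53, 59, 61, 67, 71, 73, 79, 83, 89, 97, 101, 103, 107, 109, 113, 127, 131, 137, 139, 149, 151, 157, 163, 167, 173, 179, 181, 191, 193, 197, 199]. Summing 1/p over these primes: 15202313841027497739047080375538859939135227730139536997746371469607707132833646367/7799922041683461553249199106329813876687996789903550945093032474868511536164700810 ≈ 1.9490. Mertens estimate ln ln(204) + 0.2615 ≈ 1.9326.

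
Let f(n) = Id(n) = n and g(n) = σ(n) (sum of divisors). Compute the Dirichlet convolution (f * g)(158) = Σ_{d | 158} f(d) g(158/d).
(Id * σ)(158) = 795

Divisors of 158: [1, 2, 79, 158]. For each d | 158:
  d = 1: Id(1) · σ(158/1) = 1 · 240 = 240
  d = 2: Id(2) · σ(158/2) = 2 · 80 = 160
  d = 79: Id(79) · σ(158/79) = 79 · 3 = 237
  d = 158: Id(158) · σ(158/158) = 158 · 1 = 158
Summing: (Id * σ)(158) = 240 + 160 + 237 + 158 = 795.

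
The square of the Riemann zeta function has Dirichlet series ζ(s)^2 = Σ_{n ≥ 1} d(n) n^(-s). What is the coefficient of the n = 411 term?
d(411) = 4

ζ(s)^2 = (Σ 1/m^s)(Σ 1/k^s). The coefficient of 1/n^s in the product is the number of ordered pairs (m, k) with mk = n, which equals d(n). For n = 411, divisors are [1, 3, 137, 411], so d(411) = 4.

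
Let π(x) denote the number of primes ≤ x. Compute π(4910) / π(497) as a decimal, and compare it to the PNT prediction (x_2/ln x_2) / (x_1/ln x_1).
π(4910)/π(497) = 656/94 ≈ 6.9787;  PNT prediction ≈ 7.2169.

π(497) = 94 and π(4910) = 656, so π(4910)/π(497) ≈ 6.9787. The PNT-predicted ratio is (4910/ln(4910)) / (497/ln(497)) ≈ 7.2169. The two agree to within a few percent, as expected.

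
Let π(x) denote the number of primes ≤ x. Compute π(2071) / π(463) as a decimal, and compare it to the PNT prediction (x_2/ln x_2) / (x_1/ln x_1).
π(2071)/π(463) = 312/90 ≈ 3.4667;  PNT prediction ≈ 3.5954.

π(463) = 90 and π(2071) = 312, so π(2071)/π(463) ≈ 3.4667. The PNT-predicted ratio is (2071/ln(2071)) / (463/ln(463)) ≈ 3.5954. The two agree to within a few percent, as expected.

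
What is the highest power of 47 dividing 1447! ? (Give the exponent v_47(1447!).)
v_47(1447!) = 30

Legendre's formula: v_p(n!) = Σ_{k ≥ 1} ⌊n / p^k⌋. For p = 47, n = 1447, the terms are:
  ⌊1447/47^1⌋ = ⌊1447/47⌋ = 30
(the next term ⌊1447/47^2⌋ = 0, terminating the sum). Summing: v_47(1447!) = 30 = 30.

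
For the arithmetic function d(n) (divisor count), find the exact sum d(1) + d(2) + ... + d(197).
Σ_{n ≤ 197} d(n) = 1072

Compute d(n) for each 1 ≤ n ≤ 197: d(1) = 1, d(2) = 2, d(3) = 2, d(4) = 3, d(5) = 2, d(6) = 4, d(7) = 2, d(8) = 4, d(9) = 3, d(10) = 4, d(11) = 2, d(12) = 6, d(13) = 2, d(14) = 4, d(15) = 4, d(16) = 5, d(17) = 2, d(18) = 6, d(19) = 2, d(20) = 6, d(21) = 4, d(22) = 4, d(23) = 2, d(24) = 8, d(25) = 3, d(26) = 4, d(27) = 4, d(28) = 6, d(29) = 2, d(30) = 8, d(31) = 2, d(32) = 6, d(33) = 4, d(34) = 4, d(35) = 4, d(36) = 9, d(37) = 2, d(38) = 4, d(39) = 4, d(40) = 8, d(41) = 2, d(42) = 8, d(43) = 2, d(44) = 6, d(45) = 6, d(46) = 4, d(47) = 2, d(48) = 10, d(49) = 3, d(50) = 6, d(51) = 4, d(52) = 6, d(53) = 2, d(54) = 8, d(55) = 4, d(56) = 8, d(57) = 4, d(58) = 4, d(59) = 2, d(60) = 12, d(61) = 2, d(62) = 4, d(63) = 6, d(64) = 7, d(65) = 4, d(66) = 8, d(67) = 2, d(68) = 6, d(69) = 4, d(70) = 8, d(71) = 2, d(72) = 12, d(73) = 2, d(74) = 4, d(75) = 6, d(76) = 6, d(77) = 4, d(78) = 8, d(79) = 2, d(80) = 10, d(81) = 5, d(82) = 4, d(83) = 2, d(84) = 12, d(85) = 4, d(86) = 4, d(87) = 4, d(88) = 8, d(89) = 2, d(90) = 12, d(91) = 4, d(92) = 6, d(93) = 4, d(94) = 4, d(95) = 4, d(96) = 12, d(97) = 2, d(98) = 6, d(99) = 6, d(100) = 9, d(101) = 2, d(102) = 8, d(103) = 2, d(104) = 8, d(105) = 8, d(106) = 4, d(107) = 2, d(108) = 12, d(109) = 2, d(110) = 8, d(111) = 4, d(112) = 10, d(113) = 2, d(114) = 8, d(115) = 4, d(116) = 6, d(117) = 6, d(118) = 4, d(119) = 4, d(120) = 16, d(121) = 3, d(122) = 4, d(123) = 4, d(124) = 6, d(125) = 4, d(126) = 12, d(127) = 2, d(128) = 8, d(129) = 4, d(130) = 8, d(131) = 2, d(132) = 12, d(133) = 4, d(134) = 4, d(135) = 8, d(136) = 8, d(137) = 2, d(138) = 8, d(139) = 2, d(140) = 12, d(141) = 4, d(142) = 4, d(143) = 4, d(144) = 15, d(145) = 4, d(146) = 4, d(147) = 6, d(148) = 6, d(149) = 2, d(150) = 12, d(151) = 2, d(152) = 8, d(153) = 6, d(154) = 8, d(155) = 4, d(156) = 12, d(157) = 2, d(158) = 4, d(159) = 4, d(160) = 12, d(161) = 4, d(162) = 10, d(163) = 2, d(164) = 6, d(165) = 8, d(166) = 4, d(167) = 2, d(168) = 16, d(169) = 3, d(170) = 8, d(171) = 6, d(172) = 6, d(173) = 2, d(174) = 8, d(175) = 6, d(176) = 10, d(177) = 4, d(178) = 4, d(179) = 2, d(180) = 18, d(181) = 2, d(182) = 8, d(183) = 4, d(184) = 8, d(185) = 4, d(186) = 8, d(187) = 4, d(188) = 6, d(189) = 8, d(190) = 8, d(191) = 2, d(192) = 14, d(193) = 2, d(194) = 4, d(195) = 8, d(196) = 9, d(197) = 2. Summing all 197 values: 1072. (Dirichlet's divisor formula: Σ_{n ≤ x} d(n) = x ln(x) + (2γ − 1) x + O(√x). For x = 197, the asymptotic estimate is ≈ 1071.21.)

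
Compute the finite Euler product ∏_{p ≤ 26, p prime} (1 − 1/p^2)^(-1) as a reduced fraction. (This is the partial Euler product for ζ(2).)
∏ = 718188003533/440301256704

The primes p ≤ 26 are [2, 3, 5, 7, 11, 13, 17, 19, 23]. For each prime, (1 − 1/p^2)^(-1) = p^2 / (p^2 − 1). The product is (1 − 1/2^2)^(-1), (1 − 1/3^2)^(-1), (1 − 1/5^2)^(-1), (1 − 1/7^2)^(-1), (1 − 1/11^2)^(-1), (1 − 1/13^2)^(-1), (1 − 1/17^2)^(-1), (1 − 1/19^2)^(-1), (1 − 1/23^2)^(-1) = ∏ p^2 / (p^2 − 1) = 718188003533/440301256704.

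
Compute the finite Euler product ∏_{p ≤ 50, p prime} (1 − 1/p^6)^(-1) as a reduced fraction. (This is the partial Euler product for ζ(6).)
∏ = 739922824862544451640166694180680765476614483998462834502498139791315/727309058868145310276350820375862045292293308126790710400267935809536

The primes p ≤ 50 are [2, 3, 5, 7, 11, 13, 17, 19, 23, 29, 31, 37, 41, 43, 47]. For each prime, (1 − 1/p^6)^(-1) = p^6 / (p^6 − 1). The product is (1 − 1/2^6)^(-1), (1 − 1/3^6)^(-1), (1 − 1/5^6)^(-1), (1 − 1/7^6)^(-1), (1 − 1/11^6)^(-1), (1 − 1/13^6)^(-1), (1 − 1/17^6)^(-1), (1 − 1/19^6)^(-1), (1 − 1/23^6)^(-1), (1 − 1/29^6)^(-1), (1 − 1/31^6)^(-1), (1 − 1/37^6)^(-1), (1 − 1/41^6)^(-1), (1 − 1/43^6)^(-1), (1 − 1/47^6)^(-1) = ∏ p^6 / (p^6 − 1) = 739922824862544451640166694180680765476614483998462834502498139791315/727309058868145310276350820375862045292293308126790710400267935809536.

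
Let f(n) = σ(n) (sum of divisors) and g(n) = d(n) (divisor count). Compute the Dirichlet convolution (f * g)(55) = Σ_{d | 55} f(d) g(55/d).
(σ * d)(55) = 112

Divisors of 55: [1, 5, 11, 55]. For each d | 55:
  d = 1: σ(1) · d(55/1) = 1 · 4 = 4
  d = 5: σ(5) · d(55/5) = 6 · 2 = 12
  d = 11: σ(11) · d(55/11) = 12 · 2 = 24
  d = 55: σ(55) · d(55/55) = 72 · 1 = 72
Summing: (σ * d)(55) = 4 + 12 + 24 + 72 = 112.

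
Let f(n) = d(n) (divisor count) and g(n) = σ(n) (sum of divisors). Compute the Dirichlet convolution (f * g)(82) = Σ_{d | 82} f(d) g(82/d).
(d * σ)(82) = 220

Divisors of 82: [1, 2, 41, 82]. For each d | 82:
  d = 1: d(1) · σ(82/1) = 1 · 126 = 126
  d = 2: d(2) · σ(82/2) = 2 · 42 = 84
  d = 41: d(41) · σ(82/41) = 2 · 3 = 6
  d = 82: d(82) · σ(82/82) = 4 · 1 = 4
Summing: (d * σ)(82) = 126 + 84 + 6 + 4 = 220.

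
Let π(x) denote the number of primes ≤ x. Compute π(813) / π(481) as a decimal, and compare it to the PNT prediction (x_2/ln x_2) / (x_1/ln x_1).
π(813)/π(481) = 141/92 ≈ 1.5326;  PNT prediction ≈ 1.5578.

π(481) = 92 and π(813) = 141, so π(813)/π(481) ≈ 1.5326. The PNT-predicted ratio is (813/ln(813)) / (481/ln(481)) ≈ 1.5578. The two agree to within a few percent, as expected.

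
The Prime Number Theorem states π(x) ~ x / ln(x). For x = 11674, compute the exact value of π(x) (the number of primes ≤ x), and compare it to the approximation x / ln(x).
π(11674) = 1400;  x/ln(x) ≈ 1246.54;  relative error ≈ 10.96%.

Directly count primes up to 11674: π(11674) = 1400. The PNT approximation gives 11674/ln(11674) ≈ 11674/9.36512 ≈ 1246.54. Relative error (π(x) − x/ln(x)) / π(x) ≈ 10.96%; the approximation is known to undercount slightly (Li(x) is a better estimate).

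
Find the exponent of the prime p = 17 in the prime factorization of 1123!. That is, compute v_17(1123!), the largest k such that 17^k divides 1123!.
v_17(1123!) = 69

Legendre's formula: v_p(n!) = Σ_{k ≥ 1} ⌊n / p^k⌋. For p = 17, n = 1123, the terms are:
  ⌊1123/17^1⌋ = ⌊1123/17⌋ = 66
  ⌊1123/17^2⌋ = ⌊1123/289⌋ = 3
(the next term ⌊1123/17^3⌋ = 0, terminating the sum). Summing: v_17(1123!) = 66 + 3 = 69.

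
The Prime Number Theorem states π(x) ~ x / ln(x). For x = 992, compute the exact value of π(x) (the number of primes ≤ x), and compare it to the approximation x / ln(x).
π(992) = 167;  x/ln(x) ≈ 143.77;  relative error ≈ 13.91%.

Directly count primes up to 992: π(992) = 167. The PNT approximation gives 992/ln(992) ≈ 992/6.89972 ≈ 143.77. Relative error (π(x) − x/ln(x)) / π(x) ≈ 13.91%; the approximation is known to undercount slightly (Li(x) is a better estimate).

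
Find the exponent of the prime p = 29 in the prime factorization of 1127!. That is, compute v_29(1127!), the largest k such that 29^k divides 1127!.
v_29(1127!) = 39

Legendre's formula: v_p(n!) = Σ_{k ≥ 1} ⌊n / p^k⌋. For p = 29, n = 1127, the terms are:
  ⌊1127/29^1⌋ = ⌊1127/29⌋ = 38
  ⌊1127/29^2⌋ = ⌊1127/841⌋ = 1
(the next term ⌊1127/29^3⌋ = 0, terminating the sum). Summing: v_29(1127!) = 38 + 1 = 39.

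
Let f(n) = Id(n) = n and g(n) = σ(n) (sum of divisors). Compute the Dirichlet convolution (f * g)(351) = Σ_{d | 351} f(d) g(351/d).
(Id * σ)(351) = 3834

Divisors of 351: [1, 3, 9, 13, 27, 39, 117, 351]. For each d | 351:
  d = 1: Id(1) · σ(351/1) = 1 · 560 = 560
  d = 3: Id(3) · σ(351/3) = 3 · 182 = 546
  d = 9: Id(9) · σ(351/9) = 9 · 56 = 504
  d = 13: Id(13) · σ(351/13) = 13 · 40 = 520
  d = 27: Id(27) · σ(351/27) = 27 · 14 = 378
  d = 39: Id(39) · σ(351/39) = 39 · 13 = 507
  d = 117: Id(117) · σ(351/117) = 117 · 4 = 468
  d = 351: Id(351) · σ(351/351) = 351 · 1 = 351
Summing: (Id * σ)(351) = 560 + 546 + 504 + 520 + 378 + 507 + 468 + 351 = 3834.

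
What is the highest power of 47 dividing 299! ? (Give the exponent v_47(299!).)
v_47(299!) = 6

Legendre's formula: v_p(n!) = Σ_{k ≥ 1} ⌊n / p^k⌋. For p = 47, n = 299, the terms are:
  ⌊299/47^1⌋ = ⌊299/47⌋ = 6
(the next term ⌊299/47^2⌋ = 0, terminating the sum). Summing: v_47(299!) = 6 = 6.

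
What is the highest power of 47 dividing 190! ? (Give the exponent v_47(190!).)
v_47(190!) = 4

Legendre's formula: v_p(n!) = Σ_{k ≥ 1} ⌊n / p^k⌋. For p = 47, n = 190, the terms are:
  ⌊190/47^1⌋ = ⌊190/47⌋ = 4
(the next term ⌊190/47^2⌋ = 0, terminating the sum). Summing: v_47(190!) = 4 = 4.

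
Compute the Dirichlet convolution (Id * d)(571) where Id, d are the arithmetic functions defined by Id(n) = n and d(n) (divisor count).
(Id * d)(571) = 573

Divisors of 571: [1, 571]. For each d | 571:
  d = 1: Id(1) · d(571/1) = 1 · 2 = 2
  d = 571: Id(571) · d(571/571) = 571 · 1 = 571
Summing: (Id * d)(571) = 2 + 571 = 573.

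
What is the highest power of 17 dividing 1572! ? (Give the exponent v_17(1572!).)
v_17(1572!) = 97

Legendre's formula: v_p(n!) = Σ_{k ≥ 1} ⌊n / p^k⌋. For p = 17, n = 1572, the terms are:
  ⌊1572/17^1⌋ = ⌊1572/17⌋ = 92
  ⌊1572/17^2⌋ = ⌊1572/289⌋ = 5
(the next term ⌊1572/17^3⌋ = 0, terminating the sum). Summing: v_17(1572!) = 92 + 5 = 97.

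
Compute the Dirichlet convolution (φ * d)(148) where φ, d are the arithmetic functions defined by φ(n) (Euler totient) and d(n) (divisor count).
(φ * d)(148) = 266

Divisors of 148: [1, 2, 4, 37, 74, 148]. For each d | 148:
  d = 1: φ(1) · d(148/1) = 1 · 6 = 6
  d = 2: φ(2) · d(148/2) = 1 · 4 = 4
  d = 4: φ(4) · d(148/4) = 2 · 2 = 4
  d = 37: φ(37) · d(148/37) = 36 · 3 = 108
  d = 74: φ(74) · d(148/74) = 36 · 2 = 72
  d = 148: φ(148) · d(148/148) = 72 · 1 = 72
Summing: (φ * d)(148) = 6 + 4 + 4 + 108 + 72 + 72 = 266.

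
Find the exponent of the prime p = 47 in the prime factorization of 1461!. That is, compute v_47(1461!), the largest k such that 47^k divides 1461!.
v_47(1461!) = 31

Legendre's formula: v_p(n!) = Σ_{k ≥ 1} ⌊n / p^k⌋. For p = 47, n = 1461, the terms are:
  ⌊1461/47^1⌋ = ⌊1461/47⌋ = 31
(the next term ⌊1461/47^2⌋ = 0, terminating the sum). Summing: v_47(1461!) = 31 = 31.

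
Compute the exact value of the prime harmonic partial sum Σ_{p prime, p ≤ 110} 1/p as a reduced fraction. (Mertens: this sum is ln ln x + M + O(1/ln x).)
Σ 1/p = 514977313070181206962860776592994315598662571/279734996817854936178276161872067809674997230

π(110) = 29, so the primes ≤ 110 are [2, 3, 5, 7, 11, 13, 17, 19, 23, 29, 31, 37, 41, 43, 47, 53, 59, 61, 67, 71, 73, 79, 83, 89, 97, 101, 103, 107, 109]. Summing 1/p over these primes: 514977313070181206962860776592994315598662571/279734996817854936178276161872067809674997230 ≈ 1.8409. Mertens estimate ln ln(110) + 0.2615 ≈ 1.8092.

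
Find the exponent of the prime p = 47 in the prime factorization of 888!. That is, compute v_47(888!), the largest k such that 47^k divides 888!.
v_47(888!) = 18

Legendre's formula: v_p(n!) = Σ_{k ≥ 1} ⌊n / p^k⌋. For p = 47, n = 888, the terms are:
  ⌊888/47^1⌋ = ⌊888/47⌋ = 18
(the next term ⌊888/47^2⌋ = 0, terminating the sum). Summing: v_47(888!) = 18 = 18.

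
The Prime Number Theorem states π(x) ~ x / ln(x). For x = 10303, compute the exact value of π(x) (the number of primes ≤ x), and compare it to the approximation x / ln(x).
π(10303) = 1264;  x/ln(x) ≈ 1115.02;  relative error ≈ 11.79%.

Directly count primes up to 10303: π(10303) = 1264. The PNT approximation gives 10303/ln(10303) ≈ 10303/9.24019 ≈ 1115.02. Relative error (π(x) − x/ln(x)) / π(x) ≈ 11.79%; the approximation is known to undercount slightly (Li(x) is a better estimate).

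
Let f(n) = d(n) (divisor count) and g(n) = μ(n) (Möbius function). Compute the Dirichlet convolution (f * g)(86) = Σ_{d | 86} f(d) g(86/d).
(d * μ)(86) = 1

Divisors of 86: [1, 2, 43, 86]. For each d | 86:
  d = 1: d(1) · μ(86/1) = 1 · 1 = 1
  d = 2: d(2) · μ(86/2) = 2 · -1 = -2
  d = 43: d(43) · μ(86/43) = 2 · -1 = -2
  d = 86: d(86) · μ(86/86) = 4 · 1 = 4
Summing: (d * μ)(86) = 1 + -2 + -2 + 4 = 1.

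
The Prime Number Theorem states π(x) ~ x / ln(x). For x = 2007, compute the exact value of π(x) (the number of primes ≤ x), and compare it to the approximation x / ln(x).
π(2007) = 304;  x/ln(x) ≈ 263.93;  relative error ≈ 13.18%.

Directly count primes up to 2007: π(2007) = 304. The PNT approximation gives 2007/ln(2007) ≈ 2007/7.60440 ≈ 263.93. Relative error (π(x) − x/ln(x)) / π(x) ≈ 13.18%; the approximation is known to undercount slightly (Li(x) is a better estimate).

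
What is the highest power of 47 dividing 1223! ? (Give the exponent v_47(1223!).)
v_47(1223!) = 26

Legendre's formula: v_p(n!) = Σ_{k ≥ 1} ⌊n / p^k⌋. For p = 47, n = 1223, the terms are:
  ⌊1223/47^1⌋ = ⌊1223/47⌋ = 26
(the next term ⌊1223/47^2⌋ = 0, terminating the sum). Summing: v_47(1223!) = 26 = 26.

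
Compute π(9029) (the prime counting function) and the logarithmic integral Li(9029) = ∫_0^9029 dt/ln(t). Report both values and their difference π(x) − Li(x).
π(9029) = 1122;  Li(9029) ≈ 1140.13;  π(x) − Li(x) ≈ -18.13.

Direct count of primes ≤ 9029 gives π(9029) = 1122. Numerical evaluation of the logarithmic integral gives Li(9029) ≈ 1140.13. The difference π(x) − Li(x) ≈ -18.13 is typically negative for small/moderate x (Li(x) overestimates), though Littlewood's theorem shows this sign changes infinitely often.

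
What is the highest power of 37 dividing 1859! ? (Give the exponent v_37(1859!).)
v_37(1859!) = 51

Legendre's formula: v_p(n!) = Σ_{k ≥ 1} ⌊n / p^k⌋. For p = 37, n = 1859, the terms are:
  ⌊1859/37^1⌋ = ⌊1859/37⌋ = 50
  ⌊1859/37^2⌋ = ⌊1859/1369⌋ = 1
(the next term ⌊1859/37^3⌋ = 0, terminating the sum). Summing: v_37(1859!) = 50 + 1 = 51.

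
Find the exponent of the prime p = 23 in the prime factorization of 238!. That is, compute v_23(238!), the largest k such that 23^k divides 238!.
v_23(238!) = 10

Legendre's formula: v_p(n!) = Σ_{k ≥ 1} ⌊n / p^k⌋. For p = 23, n = 238, the terms are:
  ⌊238/23^1⌋ = ⌊238/23⌋ = 10
(the next term ⌊238/23^2⌋ = 0, terminating the sum). Summing: v_23(238!) = 10 = 10.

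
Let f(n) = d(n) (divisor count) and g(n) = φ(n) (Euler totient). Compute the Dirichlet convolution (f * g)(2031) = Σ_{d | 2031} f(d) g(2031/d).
(d * φ)(2031) = 2712

Divisors of 2031: [1, 3, 677, 2031]. For each d | 2031:
  d = 1: d(1) · φ(2031/1) = 1 · 1352 = 1352
  d = 3: d(3) · φ(2031/3) = 2 · 676 = 1352
  d = 677: d(677) · φ(2031/677) = 2 · 2 = 4
  d = 2031: d(2031) · φ(2031/2031) = 4 · 1 = 4
Summing: (d * φ)(2031) = 1352 + 1352 + 4 + 4 = 2712.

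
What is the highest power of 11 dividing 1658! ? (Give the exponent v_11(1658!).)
v_11(1658!) = 164

Legendre's formula: v_p(n!) = Σ_{k ≥ 1} ⌊n / p^k⌋. For p = 11, n = 1658, the terms are:
  ⌊1658/11^1⌋ = ⌊1658/11⌋ = 150
  ⌊1658/11^2⌋ = ⌊1658/121⌋ = 13
  ⌊1658/11^3⌋ = ⌊1658/1331⌋ = 1
(the next term ⌊1658/11^4⌋ = 0, terminating the sum). Summing: v_11(1658!) = 150 + 13 + 1 = 164.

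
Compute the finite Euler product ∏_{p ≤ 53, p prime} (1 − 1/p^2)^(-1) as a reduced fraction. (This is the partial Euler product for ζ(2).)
∏ = 35034630647548196605993834769/21373637931227167970033664000

The primes p ≤ 53 are [2, 3, 5, 7, 11, 13, 17, 19, 23, 29, 31, 37, 41, 43, 47, 53]. For each prime, (1 − 1/p^2)^(-1) = p^2 / (p^2 − 1). The product is (1 − 1/2^2)^(-1), (1 − 1/3^2)^(-1), (1 − 1/5^2)^(-1), (1 − 1/7^2)^(-1), (1 − 1/11^2)^(-1), (1 − 1/13^2)^(-1), (1 − 1/17^2)^(-1), (1 − 1/19^2)^(-1), (1 − 1/23^2)^(-1), (1 − 1/29^2)^(-1), (1 − 1/31^2)^(-1), (1 − 1/37^2)^(-1), (1 − 1/41^2)^(-1), (1 − 1/43^2)^(-1), (1 − 1/47^2)^(-1), (1 − 1/53^2)^(-1) = ∏ p^2 / (p^2 − 1) = 35034630647548196605993834769/21373637931227167970033664000.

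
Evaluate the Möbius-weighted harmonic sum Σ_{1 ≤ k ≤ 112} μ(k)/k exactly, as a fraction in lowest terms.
Σ μ(k)/k = -678316192822146162262092815134314936522301/39962142402550705168325165981723972810713890

Values of μ(k) for 1 ≤ k ≤ 112: μ(1) = 1, μ(2) = -1, μ(3) = -1, μ(5) = -1, μ(6) = 1, μ(7) = -1, μ(10) = 1, μ(11) = -1, μ(13) = -1, μ(14) = 1, μ(15) = 1, μ(17) = -1, μ(19) = -1, μ(21) = 1, μ(22) = 1, μ(23) = -1, μ(26) = 1, μ(29) = -1, μ(30) = -1, μ(31) = -1, μ(33) = 1, μ(34) = 1, μ(35) = 1, μ(37) = -1, μ(38) = 1, μ(39) = 1, μ(41) = -1, μ(42) = -1, μ(43) = -1, μ(46) = 1, μ(47) = -1, μ(51) = 1, μ(53) = -1, μ(55) = 1, μ(57) = 1, μ(58) = 1, μ(59) = -1, μ(61) = -1, μ(62) = 1, μ(65) = 1, μ(66) = -1, μ(67) = -1, μ(69) = 1, μ(70) = -1, μ(71) = -1, μ(73) = -1, μ(74) = 1, μ(77) = 1, μ(78) = -1, μ(79) = -1, μ(82) = 1, μ(83) = -1, μ(85) = 1, μ(86) = 1, μ(87) = 1, μ(89) = -1, μ(91) = 1, μ(93) = 1, μ(94) = 1, μ(95) = 1, μ(97) = -1, μ(101) = -1, μ(102) = -1, μ(103) = -1, μ(105) = -1, μ(106) = 1, μ(107) = -1, μ(109) = -1, μ(110) = -1, μ(111) = 1, with μ = 0 on non-squarefree integers. Summing μ(k)/k for k where μ(k) ≠ 0 gives -678316192822146162262092815134314936522301/39962142402550705168325165981723972810713890 ≈ -0.0170. (PNT ⟺ this sum → 0 as n → ∞.)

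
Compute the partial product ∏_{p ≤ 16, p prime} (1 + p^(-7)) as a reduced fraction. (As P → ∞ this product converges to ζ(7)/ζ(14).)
∏ = 131129952026000311359081292/130052142598591679794453125

The primes p ≤ 16 are [2, 3, 5, 7, 11, 13]. For each, (1 + 1/p^7) = (p^7 + 1)/p^7. Multiplying these fractions over p ∈ [2, 3, 5, 7, 11, 13] gives 131129952026000311359081292/130052142598591679794453125. (In the limit P → ∞ this tends to ζ(7)/ζ(14).)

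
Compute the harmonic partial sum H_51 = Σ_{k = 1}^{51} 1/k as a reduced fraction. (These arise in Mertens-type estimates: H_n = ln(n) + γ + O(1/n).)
H_51 = 14004003155738682347159/3099044504245996706400

Direct summation: H_51 = 1 + 1/2 + ... + 1/51. The least common denominator is lcm(1, ..., 51) = 3099044504245996706400; over this denominator the numerator is 3099044504245996706400 + 1549522252122998353200 + 1033014834748665568800 + 774761126061499176600 + 619808900849199341280 + 516507417374332784400 + 442720643463713815200 + 387380563030749588300 + 344338278249555189600 + 309904450424599670640 + 281731318567817882400 + 258253708687166392200 + 238388038788153592800 + 221360321731856907600 + 206602966949733113760 + 193690281515374794150 + 182296735543882159200 + 172169139124777594800 + 163107605486631405600 + 154952225212299835320 + 147573547821237938400 + 140865659283908941200 + 134741065401999856800 + 129126854343583196100 + 123961780169839868256 + 119194019394076796400 + 114779426083185063200 + 110680160865928453800 + 106863603594689541600 + 103301483474866556880 + 99969177556322474400 + 96845140757687397075 + 93910439522605960800 + 91148367771941079600 + 88544128692742763040 + 86084569562388797400 + 83757959574216127200 + 81553802743315702800 + 79462679596051197600 + 77476112606149917660 + 75586451323073090400 + 73786773910618969200 + 72070802424325504800 + 70432829641954470600 + 68867655649911037920 + 67370532700999928400 + 65937117111616951200 + 64563427171791598050 + 63245806209101973600 + 61980890084919934128 + 60765578514627386400 = 14004003155738682347159, so H_51 = 14004003155738682347159/3099044504245996706400 (already in lowest terms) ≈ 4.51881. (The PNT-adjacent estimate ln(51) + γ ≈ 4.50904 matches within O(1/n).)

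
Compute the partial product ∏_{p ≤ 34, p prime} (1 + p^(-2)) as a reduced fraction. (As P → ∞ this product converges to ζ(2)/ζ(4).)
∏ = 7292191856800000/4827887490090357

The primes p ≤ 34 are [2, 3, 5, 7, 11, 13, 17, 19, 23, 29, 31]. For each, (1 + 1/p^2) = (p^2 + 1)/p^2. Multiplying these fractions over p ∈ [2, 3, 5, 7, 11, 13, 17, 19, 23, 29, 31] gives 7292191856800000/4827887490090357. (In the limit P → ∞ this tends to ζ(2)/ζ(4).)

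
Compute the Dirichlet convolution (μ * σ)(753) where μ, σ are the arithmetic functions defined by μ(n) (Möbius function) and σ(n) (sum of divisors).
(μ * σ)(753) = 753

Divisors of 753: [1, 3, 251, 753]. For each d | 753:
  d = 1: μ(1) · σ(753/1) = 1 · 1008 = 1008
  d = 3: μ(3) · σ(753/3) = -1 · 252 = -252
  d = 251: μ(251) · σ(753/251) = -1 · 4 = -4
  d = 753: μ(753) · σ(753/753) = 1 · 1 = 1
Summing: (μ * σ)(753) = 1008 + -252 + -4 + 1 = 753.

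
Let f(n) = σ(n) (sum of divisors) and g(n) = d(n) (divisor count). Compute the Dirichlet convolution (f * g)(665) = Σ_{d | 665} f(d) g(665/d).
(σ * d)(665) = 1760

Divisors of 665: [1, 5, 7, 19, 35, 95, 133, 665]. For each d | 665:
  d = 1: σ(1) · d(665/1) = 1 · 8 = 8
  d = 5: σ(5) · d(665/5) = 6 · 4 = 24
  d = 7: σ(7) · d(665/7) = 8 · 4 = 32
  d = 19: σ(19) · d(665/19) = 20 · 4 = 80
  d = 35: σ(35) · d(665/35) = 48 · 2 = 96
  d = 95: σ(95) · d(665/95) = 120 · 2 = 240
  d = 133: σ(133) · d(665/133) = 160 · 2 = 320
  d = 665: σ(665) · d(665/665) = 960 · 1 = 960
Summing: (σ * d)(665) = 8 + 24 + 32 + 80 + 96 + 240 + 320 + 960 = 1760.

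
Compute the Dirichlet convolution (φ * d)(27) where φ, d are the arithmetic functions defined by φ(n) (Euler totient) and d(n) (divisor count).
(φ * d)(27) = 40

Divisors of 27: [1, 3, 9, 27]. For each d | 27:
  d = 1: φ(1) · d(27/1) = 1 · 4 = 4
  d = 3: φ(3) · d(27/3) = 2 · 3 = 6
  d = 9: φ(9) · d(27/9) = 6 · 2 = 12
  d = 27: φ(27) · d(27/27) = 18 · 1 = 18
Summing: (φ * d)(27) = 4 + 6 + 12 + 18 = 40.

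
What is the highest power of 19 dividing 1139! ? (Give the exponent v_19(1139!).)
v_19(1139!) = 62

Legendre's formula: v_p(n!) = Σ_{k ≥ 1} ⌊n / p^k⌋. For p = 19, n = 1139, the terms are:
  ⌊1139/19^1⌋ = ⌊1139/19⌋ = 59
  ⌊1139/19^2⌋ = ⌊1139/361⌋ = 3
(the next term ⌊1139/19^3⌋ = 0, terminating the sum). Summing: v_19(1139!) = 59 + 3 = 62.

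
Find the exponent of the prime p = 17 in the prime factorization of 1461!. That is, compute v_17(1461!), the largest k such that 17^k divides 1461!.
v_17(1461!) = 90

Legendre's formula: v_p(n!) = Σ_{k ≥ 1} ⌊n / p^k⌋. For p = 17, n = 1461, the terms are:
  ⌊1461/17^1⌋ = ⌊1461/17⌋ = 85
  ⌊1461/17^2⌋ = ⌊1461/289⌋ = 5
(the next term ⌊1461/17^3⌋ = 0, terminating the sum). Summing: v_17(1461!) = 85 + 5 = 90.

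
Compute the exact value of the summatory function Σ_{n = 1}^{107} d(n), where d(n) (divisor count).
Σ_{n ≤ 107} d(n) = 516

Compute d(n) for each 1 ≤ n ≤ 107: d(1) = 1, d(2) = 2, d(3) = 2, d(4) = 3, d(5) = 2, d(6) = 4, d(7) = 2, d(8) = 4, d(9) = 3, d(10) = 4, d(11) = 2, d(12) = 6, d(13) = 2, d(14) = 4, d(15) = 4, d(16) = 5, d(17) = 2, d(18) = 6, d(19) = 2, d(20) = 6, d(21) = 4, d(22) = 4, d(23) = 2, d(24) = 8, d(25) = 3, d(26) = 4, d(27) = 4, d(28) = 6, d(29) = 2, d(30) = 8, d(31) = 2, d(32) = 6, d(33) = 4, d(34) = 4, d(35) = 4, d(36) = 9, d(37) = 2, d(38) = 4, d(39) = 4, d(40) = 8, d(41) = 2, d(42) = 8, d(43) = 2, d(44) = 6, d(45) = 6, d(46) = 4, d(47) = 2, d(48) = 10, d(49) = 3, d(50) = 6, d(51) = 4, d(52) = 6, d(53) = 2, d(54) = 8, d(55) = 4, d(56) = 8, d(57) = 4, d(58) = 4, d(59) = 2, d(60) = 12, d(61) = 2, d(62) = 4, d(63) = 6, d(64) = 7, d(65) = 4, d(66) = 8, d(67) = 2, d(68) = 6, d(69) = 4, d(70) = 8, d(71) = 2, d(72) = 12, d(73) = 2, d(74) = 4, d(75) = 6, d(76) = 6, d(77) = 4, d(78) = 8, d(79) = 2, d(80) = 10, d(81) = 5, d(82) = 4, d(83) = 2, d(84) = 12, d(85) = 4, d(86) = 4, d(87) = 4, d(88) = 8, d(89) = 2, d(90) = 12, d(91) = 4, d(92) = 6, d(93) = 4, d(94) = 4, d(95) = 4, d(96) = 12, d(97) = 2, d(98) = 6, d(99) = 6, d(100) = 9, d(101) = 2, d(102) = 8, d(103) = 2, d(104) = 8, d(105) = 8, d(106) = 4, d(107) = 2. Summing all 107 values: 516. (Dirichlet's divisor formula: Σ_{n ≤ x} d(n) = x ln(x) + (2γ − 1) x + O(√x). For x = 107, the asymptotic estimate is ≈ 516.52.)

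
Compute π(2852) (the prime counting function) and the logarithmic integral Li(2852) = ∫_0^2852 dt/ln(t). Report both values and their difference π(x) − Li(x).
π(2852) = 414;  Li(2852) ≈ 424.22;  π(x) − Li(x) ≈ -10.22.

Direct count of primes ≤ 2852 gives π(2852) = 414. Numerical evaluation of the logarithmic integral gives Li(2852) ≈ 424.22. The difference π(x) − Li(x) ≈ -10.22 is typically negative for small/moderate x (Li(x) overestimates), though Littlewood's theorem shows this sign changes infinitely often.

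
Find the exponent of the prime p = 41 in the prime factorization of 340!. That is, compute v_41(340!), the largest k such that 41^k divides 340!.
v_41(340!) = 8

Legendre's formula: v_p(n!) = Σ_{k ≥ 1} ⌊n / p^k⌋. For p = 41, n = 340, the terms are:
  ⌊340/41^1⌋ = ⌊340/41⌋ = 8
(the next term ⌊340/41^2⌋ = 0, terminating the sum). Summing: v_41(340!) = 8 = 8.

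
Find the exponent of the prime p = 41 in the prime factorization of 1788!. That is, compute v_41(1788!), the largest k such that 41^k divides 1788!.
v_41(1788!) = 44

Legendre's formula: v_p(n!) = Σ_{k ≥ 1} ⌊n / p^k⌋. For p = 41, n = 1788, the terms are:
  ⌊1788/41^1⌋ = ⌊1788/41⌋ = 43
  ⌊1788/41^2⌋ = ⌊1788/1681⌋ = 1
(the next term ⌊1788/41^3⌋ = 0, terminating the sum). Summing: v_41(1788!) = 43 + 1 = 44.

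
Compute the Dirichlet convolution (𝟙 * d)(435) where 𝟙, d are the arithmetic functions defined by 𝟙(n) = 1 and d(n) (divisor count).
(𝟙 * d)(435) = 27

Divisors of 435: [1, 3, 5, 15, 29, 87, 145, 435]. For each d | 435:
  d = 1: 𝟙(1) · d(435/1) = 1 · 8 = 8
  d = 3: 𝟙(3) · d(435/3) = 1 · 4 = 4
  d = 5: 𝟙(5) · d(435/5) = 1 · 4 = 4
  d = 15: 𝟙(15) · d(435/15) = 1 · 2 = 2
  d = 29: 𝟙(29) · d(435/29) = 1 · 4 = 4
  d = 87: 𝟙(87) · d(435/87) = 1 · 2 = 2
  d = 145: 𝟙(145) · d(435/145) = 1 · 2 = 2
  d = 435: 𝟙(435) · d(435/435) = 1 · 1 = 1
Summing: (𝟙 * d)(435) = 8 + 4 + 4 + 2 + 4 + 2 + 2 + 1 = 27.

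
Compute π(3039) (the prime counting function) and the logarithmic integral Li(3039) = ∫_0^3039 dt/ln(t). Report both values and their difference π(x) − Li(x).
π(3039) = 435;  Li(3039) ≈ 447.63;  π(x) − Li(x) ≈ -12.63.

Direct count of primes ≤ 3039 gives π(3039) = 435. Numerical evaluation of the logarithmic integral gives Li(3039) ≈ 447.63. The difference π(x) − Li(x) ≈ -12.63 is typically negative for small/moderate x (Li(x) overestimates), though Littlewood's theorem shows this sign changes infinitely often.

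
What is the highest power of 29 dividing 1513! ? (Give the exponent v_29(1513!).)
v_29(1513!) = 53

Legendre's formula: v_p(n!) = Σ_{k ≥ 1} ⌊n / p^k⌋. For p = 29, n = 1513, the terms are:
  ⌊1513/29^1⌋ = ⌊1513/29⌋ = 52
  ⌊1513/29^2⌋ = ⌊1513/841⌋ = 1
(the next term ⌊1513/29^3⌋ = 0, terminating the sum). Summing: v_29(1513!) = 52 + 1 = 53.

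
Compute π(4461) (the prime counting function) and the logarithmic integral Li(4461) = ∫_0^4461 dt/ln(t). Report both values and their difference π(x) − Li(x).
π(4461) = 606;  Li(4461) ≈ 620.58;  π(x) − Li(x) ≈ -14.58.

Direct count of primes ≤ 4461 gives π(4461) = 606. Numerical evaluation of the logarithmic integral gives Li(4461) ≈ 620.58. The difference π(x) − Li(x) ≈ -14.58 is typically negative for small/moderate x (Li(x) overestimates), though Littlewood's theorem shows this sign changes infinitely often.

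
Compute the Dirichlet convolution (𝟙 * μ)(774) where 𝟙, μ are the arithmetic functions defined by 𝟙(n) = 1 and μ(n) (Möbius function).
(𝟙 * μ)(774) = 0

Divisors of 774: [1, 2, 3, 6, 9, 18, 43, 86, 129, 258, 387, 774]. For each d | 774:
  d = 1: 𝟙(1) · μ(774/1) = 1 · 0 = 0
  d = 2: 𝟙(2) · μ(774/2) = 1 · 0 = 0
  d = 3: 𝟙(3) · μ(774/3) = 1 · -1 = -1
  d = 6: 𝟙(6) · μ(774/6) = 1 · 1 = 1
  d = 9: 𝟙(9) · μ(774/9) = 1 · 1 = 1
  d = 18: 𝟙(18) · μ(774/18) = 1 · -1 = -1
  d = 43: 𝟙(43) · μ(774/43) = 1 · 0 = 0
  d = 86: 𝟙(86) · μ(774/86) = 1 · 0 = 0
  d = 129: 𝟙(129) · μ(774/129) = 1 · 1 = 1
  d = 258: 𝟙(258) · μ(774/258) = 1 · -1 = -1
  d = 387: 𝟙(387) · μ(774/387) = 1 · -1 = -1
  d = 774: 𝟙(774) · μ(774/774) = 1 · 1 = 1
Summing: (𝟙 * μ)(774) = 0 + 0 + -1 + 1 + 1 + -1 + 0 + 0 + 1 + -1 + -1 + 1 = 0.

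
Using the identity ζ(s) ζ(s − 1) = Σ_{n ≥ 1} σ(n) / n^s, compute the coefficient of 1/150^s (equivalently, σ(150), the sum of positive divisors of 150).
σ(150) = 372

In the product (Σ m^0/m^s)(Σ k / k^s) = Σ (Σ_{d | n} d) / n^s, the coefficient of 1/n^s is σ(n) = Σ_{d | n} d. For n = 150, divisors are [1, 2, 3, 5, 6, 10, 15, 25, 30, 50, 75, 150]; summing: σ(150) = 372.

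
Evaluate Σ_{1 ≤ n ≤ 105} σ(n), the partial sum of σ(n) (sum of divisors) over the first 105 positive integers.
Σ_{n ≤ 105} σ(n) = 9123

Compute σ(n) for each 1 ≤ n ≤ 105: σ(1) = 1, σ(2) = 3, σ(3) = 4, σ(4) = 7, σ(5) = 6, σ(6) = 12, σ(7) = 8, σ(8) = 15, σ(9) = 13, σ(10) = 18, σ(11) = 12, σ(12) = 28, σ(13) = 14, σ(14) = 24, σ(15) = 24, σ(16) = 31, σ(17) = 18, σ(18) = 39, σ(19) = 20, σ(20) = 42, σ(21) = 32, σ(22) = 36, σ(23) = 24, σ(24) = 60, σ(25) = 31, σ(26) = 42, σ(27) = 40, σ(28) = 56, σ(29) = 30, σ(30) = 72, σ(31) = 32, σ(32) = 63, σ(33) = 48, σ(34) = 54, σ(35) = 48, σ(36) = 91, σ(37) = 38, σ(38) = 60, σ(39) = 56, σ(40) = 90, σ(41) = 42, σ(42) = 96, σ(43) = 44, σ(44) = 84, σ(45) = 78, σ(46) = 72, σ(47) = 48, σ(48) = 124, σ(49) = 57, σ(50) = 93, σ(51) = 72, σ(52) = 98, σ(53) = 54, σ(54) = 120, σ(55) = 72, σ(56) = 120, σ(57) = 80, σ(58) = 90, σ(59) = 60, σ(60) = 168, σ(61) = 62, σ(62) = 96, σ(63) = 104, σ(64) = 127, σ(65) = 84, σ(66) = 144, σ(67) = 68, σ(68) = 126, σ(69) = 96, σ(70) = 144, σ(71) = 72, σ(72) = 195, σ(73) = 74, σ(74) = 114, σ(75) = 124, σ(76) = 140, σ(77) = 96, σ(78) = 168, σ(79) = 80, σ(80) = 186, σ(81) = 121, σ(82) = 126, σ(83) = 84, σ(84) = 224, σ(85) = 108, σ(86) = 132, σ(87) = 120, σ(88) = 180, σ(89) = 90, σ(90) = 234, σ(91) = 112, σ(92) = 168, σ(93) = 128, σ(94) = 144, σ(95) = 120, σ(96) = 252, σ(97) = 98, σ(98) = 171, σ(99) = 156, σ(100) = 217, σ(101) = 102, σ(102) = 216, σ(103) = 104, σ(104) = 210, σ(105) = 192. Summing all 105 values: 9123. (Average order: Σ_{n ≤ x} σ(n) ~ (π²/12) x². For x = 105, (π²/12)·105² ≈ 9067.70.)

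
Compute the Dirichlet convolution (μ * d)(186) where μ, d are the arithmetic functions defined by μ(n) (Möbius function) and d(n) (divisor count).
(μ * d)(186) = 1

Divisors of 186: [1, 2, 3, 6, 31, 62, 93, 186]. For each d | 186:
  d = 1: μ(1) · d(186/1) = 1 · 8 = 8
  d = 2: μ(2) · d(186/2) = -1 · 4 = -4
  d = 3: μ(3) · d(186/3) = -1 · 4 = -4
  d = 6: μ(6) · d(186/6) = 1 · 2 = 2
  d = 31: μ(31) · d(186/31) = -1 · 4 = -4
  d = 62: μ(62) · d(186/62) = 1 · 2 = 2
  d = 93: μ(93) · d(186/93) = 1 · 2 = 2
  d = 186: μ(186) · d(186/186) = -1 · 1 = -1
Summing: (μ * d)(186) = 8 + -4 + -4 + 2 + -4 + 2 + 2 + -1 = 1.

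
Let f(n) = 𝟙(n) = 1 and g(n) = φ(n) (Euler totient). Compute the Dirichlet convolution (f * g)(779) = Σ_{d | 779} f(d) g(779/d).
(𝟙 * φ)(779) = 779

Divisors of 779: [1, 19, 41, 779]. For each d | 779:
  d = 1: 𝟙(1) · φ(779/1) = 1 · 720 = 720
  d = 19: 𝟙(19) · φ(779/19) = 1 · 40 = 40
  d = 41: 𝟙(41) · φ(779/41) = 1 · 18 = 18
  d = 779: 𝟙(779) · φ(779/779) = 1 · 1 = 1
Summing: (𝟙 * φ)(779) = 720 + 40 + 18 + 1 = 779.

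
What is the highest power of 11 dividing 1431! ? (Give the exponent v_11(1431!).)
v_11(1431!) = 142

Legendre's formula: v_p(n!) = Σ_{k ≥ 1} ⌊n / p^k⌋. For p = 11, n = 1431, the terms are:
  ⌊1431/11^1⌋ = ⌊1431/11⌋ = 130
  ⌊1431/11^2⌋ = ⌊1431/121⌋ = 11
  ⌊1431/11^3⌋ = ⌊1431/1331⌋ = 1
(the next term ⌊1431/11^4⌋ = 0, terminating the sum). Summing: v_11(1431!) = 130 + 11 + 1 = 142.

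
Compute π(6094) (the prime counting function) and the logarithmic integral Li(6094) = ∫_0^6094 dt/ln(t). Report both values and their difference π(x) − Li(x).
π(6094) = 795;  Li(6094) ≈ 811.21;  π(x) − Li(x) ≈ -16.21.

Direct count of primes ≤ 6094 gives π(6094) = 795. Numerical evaluation of the logarithmic integral gives Li(6094) ≈ 811.21. The difference π(x) − Li(x) ≈ -16.21 is typically negative for small/moderate x (Li(x) overestimates), though Littlewood's theorem shows this sign changes infinitely often.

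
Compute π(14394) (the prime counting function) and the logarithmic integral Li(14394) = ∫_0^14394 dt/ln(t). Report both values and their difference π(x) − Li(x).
π(14394) = 1686;  Li(14394) ≈ 1713.47;  π(x) − Li(x) ≈ -27.47.

Direct count of primes ≤ 14394 gives π(14394) = 1686. Numerical evaluation of the logarithmic integral gives Li(14394) ≈ 1713.47. The difference π(x) − Li(x) ≈ -27.47 is typically negative for small/moderate x (Li(x) overestimates), though Littlewood's theorem shows this sign changes infinitely often.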